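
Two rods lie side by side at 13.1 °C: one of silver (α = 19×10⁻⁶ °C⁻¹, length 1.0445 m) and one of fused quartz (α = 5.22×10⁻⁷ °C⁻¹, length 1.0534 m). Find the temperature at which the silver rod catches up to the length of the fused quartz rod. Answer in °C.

L₁(1 + α₁ΔT) = L₂(1 + α₂ΔT) ⇒ ΔT = (L₂ − L₁)/(α₁L₁ − α₂L₂)
L₂ − L₁ = 1.0534 − 1.0445 = 8.90×10⁻³ m
α₁L₁ − α₂L₂ = 19×10⁻⁶×1.0445 − 5.22×10⁻⁷×1.0534 = 1.92956252×10⁻⁵ m/K
ΔT = 8.90×10⁻³ / 1.92956252×10⁻⁵ = 461.244 K
T = 13.1 + 461.244 = 474.344 °C

T = 474.3 °C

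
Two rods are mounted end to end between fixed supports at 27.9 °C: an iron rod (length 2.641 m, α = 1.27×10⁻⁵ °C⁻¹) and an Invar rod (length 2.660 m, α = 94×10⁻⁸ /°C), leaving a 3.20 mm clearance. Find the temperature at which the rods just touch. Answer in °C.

α₁L₁ = 3.35407×10⁻⁵ m/K, α₂L₂ = 2.5004×10⁻⁶ m/K → total 3.60411×10⁻⁵ m/K
ΔT = g/(α₁L₁+α₂L₂) = 3.20×10⁻³ / 3.60411×10⁻⁵ = 88.79 K
T = 27.9 + 88.79 = 116.69 °C

T = 117 °C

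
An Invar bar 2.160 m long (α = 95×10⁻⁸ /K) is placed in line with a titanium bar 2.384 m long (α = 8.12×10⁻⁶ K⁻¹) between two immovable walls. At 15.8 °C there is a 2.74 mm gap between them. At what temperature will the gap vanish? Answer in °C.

α₁L₁ = 2.052×10⁻⁶ m/K, α₂L₂ = 1.935808×10⁻⁵ m/K → total 2.141008×10⁻⁵ m/K
ΔT = g/(α₁L₁+α₂L₂) = 2.74×10⁻³ / 2.141008×10⁻⁵ = 127.98 K
T = 15.8 + 127.98 = 143.78 °C

T = 144 °C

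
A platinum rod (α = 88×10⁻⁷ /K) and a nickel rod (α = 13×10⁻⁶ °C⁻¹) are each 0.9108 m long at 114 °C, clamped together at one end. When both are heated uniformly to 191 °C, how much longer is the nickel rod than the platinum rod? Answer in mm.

0.295 mm

ΔT = 77 K
platinum: ΔL = 88×10⁻⁷ × 0.9108 m × 77 = 6.1716×10⁻⁴ m = 0.61716 mm
nickel: ΔL = 13×10⁻⁶ × 0.9108 m × 77 = 9.1171×10⁻⁴ m = 0.91171 mm
difference = 0.91171 − 0.61716 = 0.29455 mm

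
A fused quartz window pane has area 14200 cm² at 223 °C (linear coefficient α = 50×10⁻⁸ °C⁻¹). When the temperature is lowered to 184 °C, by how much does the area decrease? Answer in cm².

Area coefficient ≈ 2α; |ΔT| = 39 K
ΔA = 2αA₀ΔT = 2(50×10⁻⁸)(14200)(39) = 0.554 cm²

ΔA = 0.554 cm²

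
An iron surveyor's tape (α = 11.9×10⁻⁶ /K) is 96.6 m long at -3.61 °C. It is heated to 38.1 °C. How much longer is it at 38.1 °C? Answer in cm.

|ΔT| = |38.1 − (-3.61)| = 41.71 K
ΔL = αL₀ΔT = (11.9×10⁻⁶)(96.6)(41.71) = 4.79×10⁻² m

ΔL = 4.79 cm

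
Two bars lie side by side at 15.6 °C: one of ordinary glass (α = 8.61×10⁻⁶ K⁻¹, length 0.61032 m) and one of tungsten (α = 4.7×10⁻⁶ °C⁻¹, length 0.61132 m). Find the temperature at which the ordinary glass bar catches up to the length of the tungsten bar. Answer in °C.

L₁(1 + α₁ΔT) = L₂(1 + α₂ΔT) ⇒ ΔT = (L₂ − L₁)/(α₁L₁ − α₂L₂)
L₂ − L₁ = 0.61132 − 0.61032 = 1.00×10⁻³ m
α₁L₁ − α₂L₂ = 8.61×10⁻⁶×0.61032 − 4.7×10⁻⁶×0.61132 = 2.3816512×10⁻⁶ m/K
ΔT = 1.00×10⁻³ / 2.3816512×10⁻⁶ = 419.877 K
T = 15.6 + 419.877 = 435.477 °C

T = 435.5 °C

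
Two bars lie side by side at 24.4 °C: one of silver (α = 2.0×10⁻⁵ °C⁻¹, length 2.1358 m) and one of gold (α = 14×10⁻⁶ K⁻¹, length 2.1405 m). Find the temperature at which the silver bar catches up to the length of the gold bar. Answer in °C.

L₁(1 + α₁ΔT) = L₂(1 + α₂ΔT) ⇒ ΔT = (L₂ − L₁)/(α₁L₁ − α₂L₂)
L₂ − L₁ = 2.1405 − 2.1358 = 4.70×10⁻³ m
α₁L₁ − α₂L₂ = 2.0×10⁻⁵×2.1358 − 14×10⁻⁶×2.1405 = 1.2749×10⁻⁵ m/K
ΔT = 4.70×10⁻³ / 1.2749×10⁻⁵ = 368.656 K
T = 24.4 + 368.656 = 393.056 °C

T = 393.1 °C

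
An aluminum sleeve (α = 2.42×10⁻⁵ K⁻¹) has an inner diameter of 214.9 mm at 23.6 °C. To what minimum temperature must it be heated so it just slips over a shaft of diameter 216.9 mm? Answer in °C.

Required Δd = 216.9 − 214.9 = 2.0 mm
Δd = αd₀ΔT ⇒ ΔT = Δd/(αd₀) = 2.0 / (2.42×10⁻⁵ × 214.9) = 384.57 K
T_min = 23.6 + 384.57 = 408.17 °C

T = 408 °C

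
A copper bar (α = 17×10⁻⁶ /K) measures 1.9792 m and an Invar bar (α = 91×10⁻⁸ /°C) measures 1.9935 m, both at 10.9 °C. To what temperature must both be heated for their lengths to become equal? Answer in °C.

Equal length when α₁L₁ΔT − α₂L₂ΔT = L₂ − L₁ = 1.43×10⁻² m
α₁L₁ = 3.36464×10⁻⁵, α₂L₂ = 1.814085×10⁻⁶ → Δ(αL) = 3.1832315×10⁻⁵ m/K
ΔT = 1.43×10⁻² / 3.1832315×10⁻⁵ = 449.229 K, so T = 10.9 + 449.229 = 460.129 °C

T = 460.1 °C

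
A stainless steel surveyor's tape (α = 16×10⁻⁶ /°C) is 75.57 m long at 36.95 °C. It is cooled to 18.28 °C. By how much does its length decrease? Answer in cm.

|ΔT| = |18.28 − 36.95| = 18.67 K
ΔL = αL₀ΔT = (16×10⁻⁶)(75.57)(18.67) = 2.26×10⁻² m

ΔL = 2.26 cm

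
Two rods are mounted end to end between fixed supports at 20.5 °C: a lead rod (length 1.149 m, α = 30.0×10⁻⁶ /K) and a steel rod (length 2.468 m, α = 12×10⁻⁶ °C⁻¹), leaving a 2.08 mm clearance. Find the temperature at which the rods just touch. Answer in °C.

T = 53.0 °C

Gap closes when ΔL₁ + ΔL₂ = 2.08 mm = 2.08×10⁻³ m
(α₁L₁ + α₂L₂)ΔT = g
α₁L₁ + α₂L₂ = 30.0×10⁻⁶×1.149 + 12×10⁻⁶×2.468 = 6.4086×10⁻⁵ m/K
ΔT = 2.08×10⁻³ / 6.4086×10⁻⁵ = 32.456 K
T = 20.5 + 32.456 = 52.956 °C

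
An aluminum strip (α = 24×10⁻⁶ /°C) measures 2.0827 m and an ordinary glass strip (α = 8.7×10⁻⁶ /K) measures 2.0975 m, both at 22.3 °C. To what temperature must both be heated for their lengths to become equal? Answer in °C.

T = 488.6 °C

Equal length when α₁L₁ΔT − α₂L₂ΔT = L₂ − L₁ = 1.48×10⁻² m
α₁L₁ = 4.99848×10⁻⁵, α₂L₂ = 1.824825×10⁻⁵ → Δ(αL) = 3.173655×10⁻⁵ m/K
ΔT = 1.48×10⁻² / 3.173655×10⁻⁵ = 466.339 K, so T = 22.3 + 466.339 = 488.639 °C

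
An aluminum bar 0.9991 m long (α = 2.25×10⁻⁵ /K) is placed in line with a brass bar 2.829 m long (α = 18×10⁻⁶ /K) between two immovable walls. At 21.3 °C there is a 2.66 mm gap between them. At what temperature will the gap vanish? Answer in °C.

α₁L₁ = 2.247975×10⁻⁵ m/K, α₂L₂ = 5.0922×10⁻⁵ m/K → total 7.340175×10⁻⁵ m/K
ΔT = g/(α₁L₁+α₂L₂) = 2.66×10⁻³ / 7.340175×10⁻⁵ = 36.239 K
T = 21.3 + 36.239 = 57.539 °C

T = 57.5 °C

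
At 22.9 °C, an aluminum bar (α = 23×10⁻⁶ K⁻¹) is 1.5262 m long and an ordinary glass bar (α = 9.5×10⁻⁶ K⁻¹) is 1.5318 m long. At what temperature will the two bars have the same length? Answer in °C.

Equal length when α₁L₁ΔT − α₂L₂ΔT = L₂ − L₁ = 5.60×10⁻³ m
α₁L₁ = 3.51026×10⁻⁵, α₂L₂ = 1.45521×10⁻⁵ → Δ(αL) = 2.05505×10⁻⁵ m/K
ΔT = 5.60×10⁻³ / 2.05505×10⁻⁵ = 272.499 K, so T = 22.9 + 272.499 = 295.399 °C

T = 295.4 °C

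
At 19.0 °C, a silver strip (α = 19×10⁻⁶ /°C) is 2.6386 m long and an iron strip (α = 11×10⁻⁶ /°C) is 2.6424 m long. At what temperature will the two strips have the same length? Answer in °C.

T = 199.4 °C

Equal length when α₁L₁ΔT − α₂L₂ΔT = L₂ − L₁ = 3.80×10⁻³ m
α₁L₁ = 5.01334×10⁻⁵, α₂L₂ = 2.90664×10⁻⁵ → Δ(αL) = 2.1067×10⁻⁵ m/K
ΔT = 3.80×10⁻³ / 2.1067×10⁻⁵ = 180.377 K, so T = 19.0 + 180.377 = 199.377 °C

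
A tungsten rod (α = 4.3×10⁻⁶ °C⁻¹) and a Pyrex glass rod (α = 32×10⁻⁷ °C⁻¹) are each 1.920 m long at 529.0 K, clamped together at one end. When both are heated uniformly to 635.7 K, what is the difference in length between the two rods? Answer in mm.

0.225 mm

ΔT = 106.7 K
tungsten: ΔL = 4.3×10⁻⁶ × 1.920 m × 106.7 = 8.8092×10⁻⁴ m = 0.88092 mm
Pyrex glass: ΔL = 32×10⁻⁷ × 1.920 m × 106.7 = 6.5556×10⁻⁴ m = 0.65556 mm
difference = 0.88092 − 0.65556 = 0.22536 mm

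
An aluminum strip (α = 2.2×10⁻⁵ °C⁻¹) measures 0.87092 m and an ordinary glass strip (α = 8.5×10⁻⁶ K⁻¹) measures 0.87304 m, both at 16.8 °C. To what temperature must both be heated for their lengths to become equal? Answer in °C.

Equal length when α₁L₁ΔT − α₂L₂ΔT = L₂ − L₁ = 2.12×10⁻³ m
α₁L₁ = 1.916024×10⁻⁵, α₂L₂ = 7.42084×10⁻⁶ → Δ(αL) = 1.17394×10⁻⁵ m/K
ΔT = 2.12×10⁻³ / 1.17394×10⁻⁵ = 180.588 K, so T = 16.8 + 180.588 = 197.388 °C

T = 197.4 °C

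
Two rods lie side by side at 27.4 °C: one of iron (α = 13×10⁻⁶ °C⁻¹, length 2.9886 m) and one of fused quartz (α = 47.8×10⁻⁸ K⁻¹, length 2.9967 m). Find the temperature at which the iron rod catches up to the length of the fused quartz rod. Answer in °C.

T = 243.9 °C

Equal length when α₁L₁ΔT − α₂L₂ΔT = L₂ − L₁ = 8.10×10⁻³ m
α₁L₁ = 3.88518×10⁻⁵, α₂L₂ = 1.4324226×10⁻⁶ → Δ(αL) = 3.74193774×10⁻⁵ m/K
ΔT = 8.10×10⁻³ / 3.74193774×10⁻⁵ = 216.465 K, so T = 27.4 + 216.465 = 243.865 °C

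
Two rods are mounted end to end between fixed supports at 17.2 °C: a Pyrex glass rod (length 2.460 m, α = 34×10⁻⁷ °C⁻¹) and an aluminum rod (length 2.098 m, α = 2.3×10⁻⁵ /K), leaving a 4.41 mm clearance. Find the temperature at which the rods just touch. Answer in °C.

α₁L₁ = 8.364×10⁻⁶ m/K, α₂L₂ = 4.8254×10⁻⁵ m/K → total 5.6618×10⁻⁵ m/K
ΔT = g/(α₁L₁+α₂L₂) = 4.41×10⁻³ / 5.6618×10⁻⁵ = 77.890 K
T = 17.2 + 77.890 = 95.090 °C

T = 95.1 °C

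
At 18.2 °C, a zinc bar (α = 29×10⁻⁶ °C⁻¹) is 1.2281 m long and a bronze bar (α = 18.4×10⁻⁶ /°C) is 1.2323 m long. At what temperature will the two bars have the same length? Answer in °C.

Equal length when α₁L₁ΔT − α₂L₂ΔT = L₂ − L₁ = 4.20×10⁻³ m
α₁L₁ = 3.56149×10⁻⁵, α₂L₂ = 2.267432×10⁻⁵ → Δ(αL) = 1.294058×10⁻⁵ m/K
ΔT = 4.20×10⁻³ / 1.294058×10⁻⁵ = 324.560 K, so T = 18.2 + 324.560 = 342.760 °C

T = 342.8 °C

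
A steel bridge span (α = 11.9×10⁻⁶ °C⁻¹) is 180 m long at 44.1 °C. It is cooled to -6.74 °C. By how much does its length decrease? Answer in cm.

ΔL = 10.9 cm

|ΔT| = |-6.74 − 44.1| = 50.84 K
ΔL = αL₀ΔT = (11.9×10⁻⁶)(180)(50.84) = 1.09×10⁻¹ m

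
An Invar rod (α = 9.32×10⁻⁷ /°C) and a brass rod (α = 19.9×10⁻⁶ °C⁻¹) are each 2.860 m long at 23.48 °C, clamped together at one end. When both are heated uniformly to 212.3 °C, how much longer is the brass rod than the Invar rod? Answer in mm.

ΔT = 188.82 K
Invar: ΔL = 9.32×10⁻⁷ × 2.860 m × 188.82 = 5.0330×10⁻⁴ m = 0.50330 mm
brass: ΔL = 19.9×10⁻⁶ × 2.860 m × 188.82 = 1.0747×10⁻² m = 10.747 mm
difference = 10.747 − 0.50330 = 10.2437 mm

10.2 mm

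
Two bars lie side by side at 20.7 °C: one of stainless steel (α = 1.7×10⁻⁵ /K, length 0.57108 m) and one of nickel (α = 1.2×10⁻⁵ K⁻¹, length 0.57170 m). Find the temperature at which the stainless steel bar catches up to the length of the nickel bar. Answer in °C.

T = 238.4 °C

L₁(1 + α₁ΔT) = L₂(1 + α₂ΔT) ⇒ ΔT = (L₂ − L₁)/(α₁L₁ − α₂L₂)
L₂ − L₁ = 0.57170 − 0.57108 = 6.20×10⁻⁴ m
α₁L₁ − α₂L₂ = 1.7×10⁻⁵×0.57108 − 1.2×10⁻⁵×0.57170 = 2.84796×10⁻⁶ m/K
ΔT = 6.20×10⁻⁴ / 2.84796×10⁻⁶ = 217.700 K
T = 20.7 + 217.700 = 238.400 °C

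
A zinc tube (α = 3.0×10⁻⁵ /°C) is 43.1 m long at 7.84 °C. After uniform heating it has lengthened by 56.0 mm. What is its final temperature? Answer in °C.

T = 51.2 °C

ΔL = αL₀ΔT ⇒ ΔT = ΔL / (αL₀)
ΔT = 56.0×10⁻³ m / (3.0×10⁻⁵ × 43.1 m) = 43.310 K
T = 7.84 + 43.310 = 51.150 °C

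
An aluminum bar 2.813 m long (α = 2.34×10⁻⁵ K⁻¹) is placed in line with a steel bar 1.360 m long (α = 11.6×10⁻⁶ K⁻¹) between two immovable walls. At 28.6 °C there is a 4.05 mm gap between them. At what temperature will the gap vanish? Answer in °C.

Gap closes when ΔL₁ + ΔL₂ = 4.05 mm = 4.05×10⁻³ m
(α₁L₁ + α₂L₂)ΔT = g
α₁L₁ + α₂L₂ = 2.34×10⁻⁵×2.813 + 11.6×10⁻⁶×1.360 = 8.16002×10⁻⁵ m/K
ΔT = 4.05×10⁻³ / 8.16002×10⁻⁵ = 49.632 K
T = 28.6 + 49.632 = 78.232 °C

T = 78.2 °C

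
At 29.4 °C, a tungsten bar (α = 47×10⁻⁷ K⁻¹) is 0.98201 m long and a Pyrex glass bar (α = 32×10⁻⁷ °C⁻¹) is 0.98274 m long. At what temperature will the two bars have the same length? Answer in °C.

Equal length when α₁L₁ΔT − α₂L₂ΔT = L₂ − L₁ = 7.30×10⁻⁴ m
α₁L₁ = 4.615447×10⁻⁶, α₂L₂ = 3.144768×10⁻⁶ → Δ(αL) = 1.470679×10⁻⁶ m/K
ΔT = 7.30×10⁻⁴ / 1.470679×10⁻⁶ = 496.369 K, so T = 29.4 + 496.369 = 525.769 °C

T = 525.8 °C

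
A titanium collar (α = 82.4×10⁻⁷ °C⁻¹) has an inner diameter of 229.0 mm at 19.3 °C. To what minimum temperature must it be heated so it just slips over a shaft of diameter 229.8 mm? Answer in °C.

Required Δd = 229.8 − 229.0 = 0.8 mm
Δd = αd₀ΔT ⇒ ΔT = Δd/(αd₀) = 0.8 / (82.4×10⁻⁷ × 229.0) = 423.96 K
T_min = 19.3 + 423.96 = 443.26 °C

T = 443 °C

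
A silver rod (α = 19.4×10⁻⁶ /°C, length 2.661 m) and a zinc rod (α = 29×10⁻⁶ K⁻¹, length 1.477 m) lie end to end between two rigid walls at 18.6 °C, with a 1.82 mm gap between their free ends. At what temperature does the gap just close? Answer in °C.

Gap closes when ΔL₁ + ΔL₂ = 1.82 mm = 1.82×10⁻³ m
(α₁L₁ + α₂L₂)ΔT = g
α₁L₁ + α₂L₂ = 19.4×10⁻⁶×2.661 + 29×10⁻⁶×1.477 = 9.44564×10⁻⁵ m/K
ΔT = 1.82×10⁻³ / 9.44564×10⁻⁵ = 19.268 K
T = 18.6 + 19.268 = 37.868 °C

T = 37.9 °C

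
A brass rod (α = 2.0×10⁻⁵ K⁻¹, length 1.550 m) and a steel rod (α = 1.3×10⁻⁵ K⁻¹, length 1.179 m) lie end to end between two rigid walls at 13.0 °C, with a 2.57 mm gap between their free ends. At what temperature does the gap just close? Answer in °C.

T = 68.5 °C

Gap closes when ΔL₁ + ΔL₂ = 2.57 mm = 2.57×10⁻³ m
(α₁L₁ + α₂L₂)ΔT = g
α₁L₁ + α₂L₂ = 2.0×10⁻⁵×1.550 + 1.3×10⁻⁵×1.179 = 4.6327×10⁻⁵ m/K
ΔT = 2.57×10⁻³ / 4.6327×10⁻⁵ = 55.475 K
T = 13.0 + 55.475 = 68.475 °C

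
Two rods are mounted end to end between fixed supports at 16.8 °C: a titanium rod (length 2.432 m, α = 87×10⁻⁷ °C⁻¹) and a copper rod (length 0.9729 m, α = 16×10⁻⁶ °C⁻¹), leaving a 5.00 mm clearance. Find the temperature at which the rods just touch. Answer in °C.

α₁L₁ = 2.11584×10⁻⁵ m/K, α₂L₂ = 1.55664×10⁻⁵ m/K → total 3.67248×10⁻⁵ m/K
ΔT = g/(α₁L₁+α₂L₂) = 5.00×10⁻³ / 3.67248×10⁻⁵ = 136.15 K
T = 16.8 + 136.15 = 152.95 °C

T = 153 °C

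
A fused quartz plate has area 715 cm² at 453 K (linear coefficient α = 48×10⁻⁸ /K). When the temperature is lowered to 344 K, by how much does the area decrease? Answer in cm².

Area coefficient ≈ 2α; |ΔT| = 109 K
ΔA = 2αA₀ΔT = 2(48×10⁻⁸)(715)(109) = 0.0748 cm²

ΔA = 0.0748 cm²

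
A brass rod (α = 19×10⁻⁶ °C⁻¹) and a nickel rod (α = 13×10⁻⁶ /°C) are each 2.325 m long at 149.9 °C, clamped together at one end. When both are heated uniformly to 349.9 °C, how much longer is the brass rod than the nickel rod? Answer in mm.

2.79 mm

ΔT = 200.0 K
brass: ΔL = 19×10⁻⁶ × 2.325 m × 200.0 = 8.8350×10⁻³ m = 8.8350 mm
nickel: ΔL = 13×10⁻⁶ × 2.325 m × 200.0 = 6.0450×10⁻³ m = 6.0450 mm
difference = 8.8350 − 6.0450 = 2.790 mm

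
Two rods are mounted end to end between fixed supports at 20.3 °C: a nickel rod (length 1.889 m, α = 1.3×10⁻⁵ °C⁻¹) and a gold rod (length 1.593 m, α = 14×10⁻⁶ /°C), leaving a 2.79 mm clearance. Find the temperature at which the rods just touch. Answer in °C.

α₁L₁ = 2.4557×10⁻⁵ m/K, α₂L₂ = 2.2302×10⁻⁵ m/K → total 4.6859×10⁻⁵ m/K
ΔT = g/(α₁L₁+α₂L₂) = 2.79×10⁻³ / 4.6859×10⁻⁵ = 59.540 K
T = 20.3 + 59.540 = 79.840 °C

T = 79.8 °C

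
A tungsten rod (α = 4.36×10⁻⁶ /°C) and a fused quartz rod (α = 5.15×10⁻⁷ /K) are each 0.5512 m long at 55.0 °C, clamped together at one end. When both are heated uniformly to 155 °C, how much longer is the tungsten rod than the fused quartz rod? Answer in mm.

0.212 mm

ΔT = 100.0 K
tungsten: ΔL = 4.36×10⁻⁶ × 0.5512 m × 100.0 = 2.4032×10⁻⁴ m = 0.24032 mm
fused quartz: ΔL = 5.15×10⁻⁷ × 0.5512 m × 100.0 = 2.8387×10⁻⁵ m = 0.028387 mm
difference = 0.24032 − 0.028387 = 0.211933 mm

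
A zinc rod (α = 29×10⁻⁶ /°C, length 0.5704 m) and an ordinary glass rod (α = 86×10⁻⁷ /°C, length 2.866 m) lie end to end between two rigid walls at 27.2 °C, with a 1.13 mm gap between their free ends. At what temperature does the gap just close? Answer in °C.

T = 54.6 °C

Gap closes when ΔL₁ + ΔL₂ = 1.13 mm = 1.13×10⁻³ m
(α₁L₁ + α₂L₂)ΔT = g
α₁L₁ + α₂L₂ = 29×10⁻⁶×0.5704 + 86×10⁻⁷×2.866 = 4.11892×10⁻⁵ m/K
ΔT = 1.13×10⁻³ / 4.11892×10⁻⁵ = 27.434 K
T = 27.2 + 27.434 = 54.634 °C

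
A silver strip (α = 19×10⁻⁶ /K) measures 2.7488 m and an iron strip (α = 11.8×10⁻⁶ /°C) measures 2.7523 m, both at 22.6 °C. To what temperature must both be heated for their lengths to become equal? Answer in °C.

Equal length when α₁L₁ΔT − α₂L₂ΔT = L₂ − L₁ = 3.50×10⁻³ m
α₁L₁ = 5.22272×10⁻⁵, α₂L₂ = 3.247714×10⁻⁵ → Δ(αL) = 1.975006×10⁻⁵ m/K
ΔT = 3.50×10⁻³ / 1.975006×10⁻⁵ = 177.215 K, so T = 22.6 + 177.215 = 199.815 °C

T = 199.8 °C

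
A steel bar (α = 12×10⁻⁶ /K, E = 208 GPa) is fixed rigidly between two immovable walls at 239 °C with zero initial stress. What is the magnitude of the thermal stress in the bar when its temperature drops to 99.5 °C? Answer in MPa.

Fully constrained: the free strain ε = αΔT is blocked, so σ = Eε = EαΔT.
|ΔT| = 139.5 K
σ = 208×10⁹ × 12×10⁻⁶ × 139.5 = 3.48×10⁸ Pa

σ = 348 MPa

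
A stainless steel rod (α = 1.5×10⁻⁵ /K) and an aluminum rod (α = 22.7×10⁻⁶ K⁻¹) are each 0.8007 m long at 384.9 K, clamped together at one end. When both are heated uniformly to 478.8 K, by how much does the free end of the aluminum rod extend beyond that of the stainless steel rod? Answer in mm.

ΔT = 93.9 K
stainless steel: ΔL = 1.5×10⁻⁵ × 0.8007 m × 93.9 = 1.1278×10⁻³ m = 1.1278 mm
aluminum: ΔL = 22.7×10⁻⁶ × 0.8007 m × 93.9 = 1.7067×10⁻³ m = 1.7067 mm
difference = 1.7067 − 1.1278 = 0.5789 mm

0.579 mm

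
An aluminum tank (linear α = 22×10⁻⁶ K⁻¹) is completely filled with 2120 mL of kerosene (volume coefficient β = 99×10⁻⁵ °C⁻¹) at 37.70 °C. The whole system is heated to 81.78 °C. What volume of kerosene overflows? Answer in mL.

86.3 mL

The tank also expands: β_container ≈ 3α = 6.6×10⁻⁵ /K
Net overflow = V₀(β_liq − 3α_cont)ΔT
β − 3α = 9.90×10⁻⁴ − 6.6×10⁻⁵ = 9.24×10⁻⁴ /K; ΔT = 44.08 K
ΔV = 2120 × 9.24×10⁻⁴ × 44.08 = 86.3 mL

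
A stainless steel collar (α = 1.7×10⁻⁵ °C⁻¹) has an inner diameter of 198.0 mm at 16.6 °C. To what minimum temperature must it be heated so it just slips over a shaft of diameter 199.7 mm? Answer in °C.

Required Δd = 199.7 − 198.0 = 1.7 mm
Δd = αd₀ΔT ⇒ ΔT = Δd/(αd₀) = 1.7 / (1.7×10⁻⁵ × 198.0) = 505.05 K
T_min = 16.6 + 505.05 = 521.65 °C

T = 522 °C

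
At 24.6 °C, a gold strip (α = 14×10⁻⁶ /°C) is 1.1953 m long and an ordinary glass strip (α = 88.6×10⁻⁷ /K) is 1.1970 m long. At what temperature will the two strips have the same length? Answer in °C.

T = 302.0 °C

L₁(1 + α₁ΔT) = L₂(1 + α₂ΔT) ⇒ ΔT = (L₂ − L₁)/(α₁L₁ − α₂L₂)
L₂ − L₁ = 1.1970 − 1.1953 = 1.70×10⁻³ m
α₁L₁ − α₂L₂ = 14×10⁻⁶×1.1953 − 88.6×10⁻⁷×1.1970 = 6.12878×10⁻⁶ m/K
ΔT = 1.70×10⁻³ / 6.12878×10⁻⁶ = 277.380 K
T = 24.6 + 277.380 = 301.980 °C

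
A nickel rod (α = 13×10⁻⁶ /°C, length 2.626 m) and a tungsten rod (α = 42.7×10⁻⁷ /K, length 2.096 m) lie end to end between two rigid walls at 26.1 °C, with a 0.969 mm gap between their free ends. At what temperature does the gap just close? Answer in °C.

T = 48.6 °C

α₁L₁ = 3.4138×10⁻⁵ m/K, α₂L₂ = 8.94992×10⁻⁶ m/K → total 4.308792×10⁻⁵ m/K
ΔT = g/(α₁L₁+α₂L₂) = 9.69×10⁻⁴ / 4.308792×10⁻⁵ = 22.489 K
T = 26.1 + 22.489 = 48.589 °C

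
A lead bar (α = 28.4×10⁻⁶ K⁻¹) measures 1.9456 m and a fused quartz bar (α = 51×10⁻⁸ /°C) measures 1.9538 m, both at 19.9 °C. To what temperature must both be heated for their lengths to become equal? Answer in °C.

T = 171.0 °C

L₁(1 + α₁ΔT) = L₂(1 + α₂ΔT) ⇒ ΔT = (L₂ − L₁)/(α₁L₁ − α₂L₂)
L₂ − L₁ = 1.9538 − 1.9456 = 8.20×10⁻³ m
α₁L₁ − α₂L₂ = 28.4×10⁻⁶×1.9456 − 51×10⁻⁸×1.9538 = 5.4258602×10⁻⁵ m/K
ΔT = 8.20×10⁻³ / 5.4258602×10⁻⁵ = 151.128 K
T = 19.9 + 151.128 = 171.028 °C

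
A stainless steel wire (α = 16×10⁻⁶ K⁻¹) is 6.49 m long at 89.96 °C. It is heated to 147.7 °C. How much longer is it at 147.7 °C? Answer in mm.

|ΔT| = |147.7 − 89.96| = 57.74 K
ΔL = αL₀ΔT = (16×10⁻⁶)(6.49)(57.74) = 6.00×10⁻³ m

ΔL = 6.00 mm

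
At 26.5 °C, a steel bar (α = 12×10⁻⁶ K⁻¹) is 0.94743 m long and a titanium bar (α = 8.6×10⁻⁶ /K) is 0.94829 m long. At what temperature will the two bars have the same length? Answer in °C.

Equal length when α₁L₁ΔT − α₂L₂ΔT = L₂ − L₁ = 8.60×10⁻⁴ m
α₁L₁ = 1.136916×10⁻⁵, α₂L₂ = 8.155294×10⁻⁶ → Δ(αL) = 3.213866×10⁻⁶ m/K
ΔT = 8.60×10⁻⁴ / 3.213866×10⁻⁶ = 267.590 K, so T = 26.5 + 267.590 = 294.090 °C

T = 294.1 °C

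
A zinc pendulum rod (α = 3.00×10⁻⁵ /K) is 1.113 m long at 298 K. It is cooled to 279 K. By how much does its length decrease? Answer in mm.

ΔL = 0.634 mm

|ΔT| = |279 − 298| = 19 K
ΔL = αL₀ΔT = (3.00×10⁻⁵)(1.113)(19) = 6.34×10⁻⁴ m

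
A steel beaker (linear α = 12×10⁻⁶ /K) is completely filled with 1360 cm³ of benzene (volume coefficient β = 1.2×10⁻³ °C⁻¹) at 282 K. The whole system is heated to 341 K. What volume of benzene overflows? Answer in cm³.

The beaker also expands: β_container ≈ 3α = 3.6×10⁻⁵ /K
Net overflow = V₀(β_liq − 3α_cont)ΔT
β − 3α = 1.20×10⁻³ − 3.6×10⁻⁵ = 1.164×10⁻³ /K; ΔT = 59 K
ΔV = 1360 × 1.164×10⁻³ × 59 = 93.4 cm³

93.4 cm³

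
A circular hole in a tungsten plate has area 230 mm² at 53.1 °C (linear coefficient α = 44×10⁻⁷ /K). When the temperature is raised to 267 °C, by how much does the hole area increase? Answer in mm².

Area coefficient ≈ 2α; |ΔT| = 213.9 K
ΔA = 2αA₀ΔT = 2(44×10⁻⁷)(230)(213.9) = 0.433 mm²

ΔA = 0.433 mm²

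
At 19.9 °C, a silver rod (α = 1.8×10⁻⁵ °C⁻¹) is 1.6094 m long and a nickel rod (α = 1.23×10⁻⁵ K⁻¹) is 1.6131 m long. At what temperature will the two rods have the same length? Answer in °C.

L₁(1 + α₁ΔT) = L₂(1 + α₂ΔT) ⇒ ΔT = (L₂ − L₁)/(α₁L₁ − α₂L₂)
L₂ − L₁ = 1.6131 − 1.6094 = 3.70×10⁻³ m
α₁L₁ − α₂L₂ = 1.8×10⁻⁵×1.6094 − 1.23×10⁻⁵×1.6131 = 9.12807×10⁻⁶ m/K
ΔT = 3.70×10⁻³ / 9.12807×10⁻⁶ = 405.343 K
T = 19.9 + 405.343 = 425.243 °C

T = 425.2 °C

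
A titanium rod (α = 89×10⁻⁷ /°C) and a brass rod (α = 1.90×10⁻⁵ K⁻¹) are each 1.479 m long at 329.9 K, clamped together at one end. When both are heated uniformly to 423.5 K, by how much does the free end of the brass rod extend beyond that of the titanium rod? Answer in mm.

1.40 mm

ΔT = 93.6 K
titanium: ΔL = 89×10⁻⁷ × 1.479 m × 93.6 = 1.2321×10⁻³ m = 1.2321 mm
brass: ΔL = 1.90×10⁻⁵ × 1.479 m × 93.6 = 2.6303×10⁻³ m = 2.6303 mm
difference = 2.6303 − 1.2321 = 1.3982 mm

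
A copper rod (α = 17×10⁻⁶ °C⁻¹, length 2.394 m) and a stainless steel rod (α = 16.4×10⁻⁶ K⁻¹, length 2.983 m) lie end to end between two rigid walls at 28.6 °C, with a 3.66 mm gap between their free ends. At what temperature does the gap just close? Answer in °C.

T = 69.4 °C

Gap closes when ΔL₁ + ΔL₂ = 3.66 mm = 3.66×10⁻³ m
(α₁L₁ + α₂L₂)ΔT = g
α₁L₁ + α₂L₂ = 17×10⁻⁶×2.394 + 16.4×10⁻⁶×2.983 = 8.96192×10⁻⁵ m/K
ΔT = 3.66×10⁻³ / 8.96192×10⁻⁵ = 40.839 K
T = 28.6 + 40.839 = 69.439 °C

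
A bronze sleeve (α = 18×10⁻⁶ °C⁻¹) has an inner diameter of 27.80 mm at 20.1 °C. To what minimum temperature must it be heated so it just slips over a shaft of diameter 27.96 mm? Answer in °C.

T = 340 °C

Required Δd = 27.96 − 27.80 = 0.16 mm
Δd = αd₀ΔT ⇒ ΔT = Δd/(αd₀) = 0.16 / (18×10⁻⁶ × 27.80) = 319.74 K
T_min = 20.1 + 319.74 = 339.84 °C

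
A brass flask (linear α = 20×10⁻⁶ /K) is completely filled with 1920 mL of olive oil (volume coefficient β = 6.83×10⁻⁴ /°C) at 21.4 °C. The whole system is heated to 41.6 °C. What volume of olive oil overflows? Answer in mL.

24.2 mL

The flask also expands: β_container ≈ 3α = 6.0×10⁻⁵ /K
Net overflow = V₀(β_liq − 3α_cont)ΔT
β − 3α = 6.83×10⁻⁴ − 6.0×10⁻⁵ = 6.23×10⁻⁴ /K; ΔT = 20.2 K
ΔV = 1920 × 6.23×10⁻⁴ × 20.2 = 24.2 mL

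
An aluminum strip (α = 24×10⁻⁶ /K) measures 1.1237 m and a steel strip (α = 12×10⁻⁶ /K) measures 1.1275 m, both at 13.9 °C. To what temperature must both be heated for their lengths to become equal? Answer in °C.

T = 296.7 °C

Equal length when α₁L₁ΔT − α₂L₂ΔT = L₂ − L₁ = 3.80×10⁻³ m
α₁L₁ = 2.69688×10⁻⁵, α₂L₂ = 1.353×10⁻⁵ → Δ(αL) = 1.34388×10⁻⁵ m/K
ΔT = 3.80×10⁻³ / 1.34388×10⁻⁵ = 282.763 K, so T = 13.9 + 282.763 = 296.663 °C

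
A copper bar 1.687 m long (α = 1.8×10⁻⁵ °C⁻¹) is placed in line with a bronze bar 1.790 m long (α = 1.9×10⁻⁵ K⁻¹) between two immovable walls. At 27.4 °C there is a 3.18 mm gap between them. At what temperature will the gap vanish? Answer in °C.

T = 76.8 °C

Gap closes when ΔL₁ + ΔL₂ = 3.18 mm = 3.18×10⁻³ m
(α₁L₁ + α₂L₂)ΔT = g
α₁L₁ + α₂L₂ = 1.8×10⁻⁵×1.687 + 1.9×10⁻⁵×1.790 = 6.4376×10⁻⁵ m/K
ΔT = 3.18×10⁻³ / 6.4376×10⁻⁵ = 49.397 K
T = 27.4 + 49.397 = 76.797 °C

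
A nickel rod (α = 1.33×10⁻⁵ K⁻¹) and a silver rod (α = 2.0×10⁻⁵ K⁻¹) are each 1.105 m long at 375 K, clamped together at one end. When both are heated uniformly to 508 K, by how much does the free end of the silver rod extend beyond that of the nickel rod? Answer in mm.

ΔT = 133 K
nickel: ΔL = 1.33×10⁻⁵ × 1.105 m × 133 = 1.9546×10⁻³ m = 1.9546 mm
silver: ΔL = 2.0×10⁻⁵ × 1.105 m × 133 = 2.9393×10⁻³ m = 2.9393 mm
difference = 2.9393 − 1.9546 = 0.9847 mm

0.985 mm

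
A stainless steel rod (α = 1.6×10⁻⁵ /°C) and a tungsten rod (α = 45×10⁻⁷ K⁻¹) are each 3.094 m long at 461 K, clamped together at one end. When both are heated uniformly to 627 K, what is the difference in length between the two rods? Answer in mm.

5.91 mm

ΔT = 166 K
stainless steel: ΔL = 1.6×10⁻⁵ × 3.094 m × 166 = 8.2177×10⁻³ m = 8.2177 mm
tungsten: ΔL = 45×10⁻⁷ × 3.094 m × 166 = 2.3112×10⁻³ m = 2.3112 mm
difference = 8.2177 − 2.3112 = 5.9065 mm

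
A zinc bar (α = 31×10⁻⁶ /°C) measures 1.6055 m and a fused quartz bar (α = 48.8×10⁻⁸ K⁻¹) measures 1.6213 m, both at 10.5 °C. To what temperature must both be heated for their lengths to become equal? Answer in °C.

T = 333.1 °C

Equal length when α₁L₁ΔT − α₂L₂ΔT = L₂ − L₁ = 1.58×10⁻² m
α₁L₁ = 4.97705×10⁻⁵, α₂L₂ = 7.911944×10⁻⁷ → Δ(αL) = 4.89793056×10⁻⁵ m/K
ΔT = 1.58×10⁻² / 4.89793056×10⁻⁵ = 322.585 K, so T = 10.5 + 322.585 = 333.085 °C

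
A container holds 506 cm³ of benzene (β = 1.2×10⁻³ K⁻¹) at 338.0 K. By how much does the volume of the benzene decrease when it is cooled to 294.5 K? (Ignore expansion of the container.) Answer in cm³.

|ΔT| = |294.5 − 338.0| = 43.5 K
ΔV = βV₀ΔT = (1.2×10⁻³)(506)(43.5) = 26.4 cm³

ΔV = 26.4 cm³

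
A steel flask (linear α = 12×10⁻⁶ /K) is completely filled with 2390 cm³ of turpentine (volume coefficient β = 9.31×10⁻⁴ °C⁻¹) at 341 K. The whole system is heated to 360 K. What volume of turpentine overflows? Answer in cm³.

The flask also expands: β_container ≈ 3α = 3.6×10⁻⁵ /K
Net overflow = V₀(β_liq − 3α_cont)ΔT
β − 3α = 9.31×10⁻⁴ − 3.6×10⁻⁵ = 8.95×10⁻⁴ /K; ΔT = 19 K
ΔV = 2390 × 8.95×10⁻⁴ × 19 = 40.6 cm³

40.6 cm³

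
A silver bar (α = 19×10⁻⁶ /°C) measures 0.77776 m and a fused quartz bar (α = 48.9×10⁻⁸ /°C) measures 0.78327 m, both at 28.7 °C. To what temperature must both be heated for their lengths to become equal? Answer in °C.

T = 411.5 °C

L₁(1 + α₁ΔT) = L₂(1 + α₂ΔT) ⇒ ΔT = (L₂ − L₁)/(α₁L₁ − α₂L₂)
L₂ − L₁ = 0.78327 − 0.77776 = 5.51×10⁻³ m
α₁L₁ − α₂L₂ = 19×10⁻⁶×0.77776 − 48.9×10⁻⁸×0.78327 = 1.439442097×10⁻⁵ m/K
ΔT = 5.51×10⁻³ / 1.439442097×10⁻⁵ = 382.787 K
T = 28.7 + 382.787 = 411.487 °C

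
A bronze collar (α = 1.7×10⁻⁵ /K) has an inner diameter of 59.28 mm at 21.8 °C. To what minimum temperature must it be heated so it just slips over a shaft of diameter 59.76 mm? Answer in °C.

T = 498 °C

Required Δd = 59.76 − 59.28 = 0.48 mm
Δd = αd₀ΔT ⇒ ΔT = Δd/(αd₀) = 0.48 / (1.7×10⁻⁵ × 59.28) = 476.30 K
T_min = 21.8 + 476.30 = 498.10 °C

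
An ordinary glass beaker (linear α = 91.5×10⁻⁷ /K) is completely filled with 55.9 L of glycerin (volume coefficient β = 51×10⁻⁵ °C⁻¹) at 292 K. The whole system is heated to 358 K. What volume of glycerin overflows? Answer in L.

The beaker also expands: β_container ≈ 3α = 2.745×10⁻⁵ /K
Net overflow = V₀(β_liq − 3α_cont)ΔT
β − 3α = 5.10×10⁻⁴ − 2.745×10⁻⁵ = 4.8255×10⁻⁴ /K; ΔT = 66 K
ΔV = 55.9 × 4.8255×10⁻⁴ × 66 = 1.78 L

1.78 L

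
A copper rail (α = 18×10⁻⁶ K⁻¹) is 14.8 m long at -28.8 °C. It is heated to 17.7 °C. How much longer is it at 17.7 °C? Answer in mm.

ΔL = 12.4 mm

|ΔT| = |17.7 − (-28.8)| = 46.5 K
ΔL = αL₀ΔT = (18×10⁻⁶)(14.8)(46.5) = 1.24×10⁻² m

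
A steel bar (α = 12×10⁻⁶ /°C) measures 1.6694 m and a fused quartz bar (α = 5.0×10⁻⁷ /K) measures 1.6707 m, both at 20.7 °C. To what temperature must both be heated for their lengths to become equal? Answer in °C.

L₁(1 + α₁ΔT) = L₂(1 + α₂ΔT) ⇒ ΔT = (L₂ − L₁)/(α₁L₁ − α₂L₂)
L₂ − L₁ = 1.6707 − 1.6694 = 1.30×10⁻³ m
α₁L₁ − α₂L₂ = 12×10⁻⁶×1.6694 − 5.0×10⁻⁷×1.6707 = 1.919745×10⁻⁵ m/K
ΔT = 1.30×10⁻³ / 1.919745×10⁻⁵ = 67.7173 K
T = 20.7 + 67.7173 = 88.4173 °C

T = 88.42 °C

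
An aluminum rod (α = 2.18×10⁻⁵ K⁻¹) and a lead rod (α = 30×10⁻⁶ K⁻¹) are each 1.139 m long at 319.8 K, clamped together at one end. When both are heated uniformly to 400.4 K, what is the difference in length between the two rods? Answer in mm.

ΔT = 80.6 K
aluminum: ΔL = 2.18×10⁻⁵ × 1.139 m × 80.6 = 2.0013×10⁻³ m = 2.0013 mm
lead: ΔL = 30×10⁻⁶ × 1.139 m × 80.6 = 2.7541×10⁻³ m = 2.7541 mm
difference = 2.7541 − 2.0013 = 0.7528 mm

0.753 mm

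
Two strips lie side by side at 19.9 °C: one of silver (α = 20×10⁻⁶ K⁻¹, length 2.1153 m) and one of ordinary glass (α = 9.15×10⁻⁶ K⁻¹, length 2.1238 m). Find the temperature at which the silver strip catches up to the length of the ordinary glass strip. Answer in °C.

L₁(1 + α₁ΔT) = L₂(1 + α₂ΔT) ⇒ ΔT = (L₂ − L₁)/(α₁L₁ − α₂L₂)
L₂ − L₁ = 2.1238 − 2.1153 = 8.50×10⁻³ m
α₁L₁ − α₂L₂ = 20×10⁻⁶×2.1153 − 9.15×10⁻⁶×2.1238 = 2.287323×10⁻⁵ m/K
ΔT = 8.50×10⁻³ / 2.287323×10⁻⁵ = 371.613 K
T = 19.9 + 371.613 = 391.513 °C

T = 391.5 °C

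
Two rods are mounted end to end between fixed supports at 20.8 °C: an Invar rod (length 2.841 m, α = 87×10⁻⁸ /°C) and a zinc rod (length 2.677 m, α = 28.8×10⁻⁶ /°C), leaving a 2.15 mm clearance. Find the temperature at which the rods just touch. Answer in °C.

T = 47.8 °C

α₁L₁ = 2.47167×10⁻⁶ m/K, α₂L₂ = 7.70976×10⁻⁵ m/K → total 7.956927×10⁻⁵ m/K
ΔT = g/(α₁L₁+α₂L₂) = 2.15×10⁻³ / 7.956927×10⁻⁵ = 27.020 K
T = 20.8 + 27.020 = 47.820 °C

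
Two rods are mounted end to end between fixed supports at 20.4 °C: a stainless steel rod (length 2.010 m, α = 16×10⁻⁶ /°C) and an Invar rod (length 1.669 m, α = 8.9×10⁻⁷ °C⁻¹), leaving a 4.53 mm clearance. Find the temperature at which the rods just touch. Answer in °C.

Gap closes when ΔL₁ + ΔL₂ = 4.53 mm = 4.53×10⁻³ m
(α₁L₁ + α₂L₂)ΔT = g
α₁L₁ + α₂L₂ = 16×10⁻⁶×2.010 + 8.9×10⁻⁷×1.669 = 3.364541×10⁻⁵ m/K
ΔT = 4.53×10⁻³ / 3.364541×10⁻⁵ = 134.64 K
T = 20.4 + 134.64 = 155.04 °C

T = 155 °C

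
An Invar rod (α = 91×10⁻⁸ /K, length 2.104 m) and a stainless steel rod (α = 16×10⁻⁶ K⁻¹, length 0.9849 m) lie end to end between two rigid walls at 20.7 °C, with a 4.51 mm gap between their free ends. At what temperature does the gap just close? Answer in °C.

T = 276 °C

Gap closes when ΔL₁ + ΔL₂ = 4.51 mm = 4.51×10⁻³ m
(α₁L₁ + α₂L₂)ΔT = g
α₁L₁ + α₂L₂ = 91×10⁻⁸×2.104 + 16×10⁻⁶×0.9849 = 1.767304×10⁻⁵ m/K
ΔT = 4.51×10⁻³ / 1.767304×10⁻⁵ = 255.19 K
T = 20.7 + 255.19 = 275.89 °C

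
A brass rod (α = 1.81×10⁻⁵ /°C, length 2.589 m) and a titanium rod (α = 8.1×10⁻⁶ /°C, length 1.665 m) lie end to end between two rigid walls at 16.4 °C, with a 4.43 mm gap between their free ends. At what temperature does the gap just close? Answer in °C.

T = 89.8 °C

α₁L₁ = 4.68609×10⁻⁵ m/K, α₂L₂ = 1.34865×10⁻⁵ m/K → total 6.03474×10⁻⁵ m/K
ΔT = g/(α₁L₁+α₂L₂) = 4.43×10⁻³ / 6.03474×10⁻⁵ = 73.408 K
T = 16.4 + 73.408 = 89.808 °C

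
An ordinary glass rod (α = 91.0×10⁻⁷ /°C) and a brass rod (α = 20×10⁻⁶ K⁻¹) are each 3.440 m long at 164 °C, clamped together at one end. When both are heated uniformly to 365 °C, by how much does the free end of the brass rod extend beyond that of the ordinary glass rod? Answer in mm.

7.54 mm

ΔT = 201 K
ordinary glass: ΔL = 91.0×10⁻⁷ × 3.440 m × 201 = 6.2921×10⁻³ m = 6.2921 mm
brass: ΔL = 20×10⁻⁶ × 3.440 m × 201 = 1.3829×10⁻² m = 13.829 mm
difference = 13.829 − 6.2921 = 7.5369 mm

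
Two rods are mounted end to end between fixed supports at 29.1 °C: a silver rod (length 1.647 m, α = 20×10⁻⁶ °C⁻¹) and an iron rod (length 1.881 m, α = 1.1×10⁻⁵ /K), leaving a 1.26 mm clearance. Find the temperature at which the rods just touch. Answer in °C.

T = 52.6 °C

Gap closes when ΔL₁ + ΔL₂ = 1.26 mm = 1.26×10⁻³ m
(α₁L₁ + α₂L₂)ΔT = g
α₁L₁ + α₂L₂ = 20×10⁻⁶×1.647 + 1.1×10⁻⁵×1.881 = 5.3631×10⁻⁵ m/K
ΔT = 1.26×10⁻³ / 5.3631×10⁻⁵ = 23.494 K
T = 29.1 + 23.494 = 52.594 °C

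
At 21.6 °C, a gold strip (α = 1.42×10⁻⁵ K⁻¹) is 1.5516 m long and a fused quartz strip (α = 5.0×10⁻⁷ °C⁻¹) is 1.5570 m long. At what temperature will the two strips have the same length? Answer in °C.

T = 275.7 °C

L₁(1 + α₁ΔT) = L₂(1 + α₂ΔT) ⇒ ΔT = (L₂ − L₁)/(α₁L₁ − α₂L₂)
L₂ − L₁ = 1.5570 − 1.5516 = 5.40×10⁻³ m
α₁L₁ − α₂L₂ = 1.42×10⁻⁵×1.5516 − 5.0×10⁻⁷×1.5570 = 2.125422×10⁻⁵ m/K
ΔT = 5.40×10⁻³ / 2.125422×10⁻⁵ = 254.067 K
T = 21.6 + 254.067 = 275.667 °C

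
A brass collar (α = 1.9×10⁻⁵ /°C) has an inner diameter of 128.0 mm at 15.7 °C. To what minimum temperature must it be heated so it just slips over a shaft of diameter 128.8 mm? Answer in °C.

Required Δd = 128.8 − 128.0 = 0.8 mm
Δd = αd₀ΔT ⇒ ΔT = Δd/(αd₀) = 0.8 / (1.9×10⁻⁵ × 128.0) = 328.95 K
T_min = 15.7 + 328.95 = 344.65 °C

T = 345 °C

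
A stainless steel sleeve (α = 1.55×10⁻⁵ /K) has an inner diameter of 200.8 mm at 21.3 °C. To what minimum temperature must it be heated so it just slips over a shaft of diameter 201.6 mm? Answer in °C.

Required Δd = 201.6 − 200.8 = 0.8 mm
Δd = αd₀ΔT ⇒ ΔT = Δd/(αd₀) = 0.8 / (1.55×10⁻⁵ × 200.8) = 257.04 K
T_min = 21.3 + 257.04 = 278.34 °C

T = 278 °C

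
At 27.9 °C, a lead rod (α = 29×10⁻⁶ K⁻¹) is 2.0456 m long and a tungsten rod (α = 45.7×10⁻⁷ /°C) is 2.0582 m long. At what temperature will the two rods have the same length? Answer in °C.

Equal length when α₁L₁ΔT − α₂L₂ΔT = L₂ − L₁ = 1.26×10⁻² m
α₁L₁ = 5.93224×10⁻⁵, α₂L₂ = 9.405974×10⁻⁶ → Δ(αL) = 4.9916426×10⁻⁵ m/K
ΔT = 1.26×10⁻² / 4.9916426×10⁻⁵ = 252.422 K, so T = 27.9 + 252.422 = 280.322 °C

T = 280.3 °C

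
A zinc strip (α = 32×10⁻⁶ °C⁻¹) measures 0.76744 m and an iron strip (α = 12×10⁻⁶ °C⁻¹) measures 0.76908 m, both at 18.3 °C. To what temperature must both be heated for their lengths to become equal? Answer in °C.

Equal length when α₁L₁ΔT − α₂L₂ΔT = L₂ − L₁ = 1.64×10⁻³ m
α₁L₁ = 2.455808×10⁻⁵, α₂L₂ = 9.22896×10⁻⁶ → Δ(αL) = 1.532912×10⁻⁵ m/K
ΔT = 1.64×10⁻³ / 1.532912×10⁻⁵ = 106.986 K, so T = 18.3 + 106.986 = 125.286 °C

T = 125.3 °C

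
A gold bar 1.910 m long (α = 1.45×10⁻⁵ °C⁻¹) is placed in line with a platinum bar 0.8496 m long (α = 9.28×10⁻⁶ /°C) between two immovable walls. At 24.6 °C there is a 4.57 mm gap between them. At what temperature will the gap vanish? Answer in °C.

T = 153 °C

Gap closes when ΔL₁ + ΔL₂ = 4.57 mm = 4.57×10⁻³ m
(α₁L₁ + α₂L₂)ΔT = g
α₁L₁ + α₂L₂ = 1.45×10⁻⁵×1.910 + 9.28×10⁻⁶×0.8496 = 3.5579288×10⁻⁵ m/K
ΔT = 4.57×10⁻³ / 3.5579288×10⁻⁵ = 128.45 K
T = 24.6 + 128.45 = 153.05 °C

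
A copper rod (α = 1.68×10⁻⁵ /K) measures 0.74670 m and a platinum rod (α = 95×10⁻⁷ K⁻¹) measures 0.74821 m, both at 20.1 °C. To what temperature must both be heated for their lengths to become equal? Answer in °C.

T = 297.8 °C

L₁(1 + α₁ΔT) = L₂(1 + α₂ΔT) ⇒ ΔT = (L₂ − L₁)/(α₁L₁ − α₂L₂)
L₂ − L₁ = 0.74821 − 0.74670 = 1.51×10⁻³ m
α₁L₁ − α₂L₂ = 1.68×10⁻⁵×0.74670 − 95×10⁻⁷×0.74821 = 5.436565×10⁻⁶ m/K
ΔT = 1.51×10⁻³ / 5.436565×10⁻⁶ = 277.749 K
T = 20.1 + 277.749 = 297.849 °C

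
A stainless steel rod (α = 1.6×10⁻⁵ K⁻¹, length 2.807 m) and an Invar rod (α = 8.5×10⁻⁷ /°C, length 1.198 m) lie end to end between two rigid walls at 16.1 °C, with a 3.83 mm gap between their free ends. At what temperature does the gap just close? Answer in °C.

T = 99.5 °C

α₁L₁ = 4.4912×10⁻⁵ m/K, α₂L₂ = 1.0183×10⁻⁶ m/K → total 4.59303×10⁻⁵ m/K
ΔT = g/(α₁L₁+α₂L₂) = 3.83×10⁻³ / 4.59303×10⁻⁵ = 83.387 K
T = 16.1 + 83.387 = 99.487 °C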